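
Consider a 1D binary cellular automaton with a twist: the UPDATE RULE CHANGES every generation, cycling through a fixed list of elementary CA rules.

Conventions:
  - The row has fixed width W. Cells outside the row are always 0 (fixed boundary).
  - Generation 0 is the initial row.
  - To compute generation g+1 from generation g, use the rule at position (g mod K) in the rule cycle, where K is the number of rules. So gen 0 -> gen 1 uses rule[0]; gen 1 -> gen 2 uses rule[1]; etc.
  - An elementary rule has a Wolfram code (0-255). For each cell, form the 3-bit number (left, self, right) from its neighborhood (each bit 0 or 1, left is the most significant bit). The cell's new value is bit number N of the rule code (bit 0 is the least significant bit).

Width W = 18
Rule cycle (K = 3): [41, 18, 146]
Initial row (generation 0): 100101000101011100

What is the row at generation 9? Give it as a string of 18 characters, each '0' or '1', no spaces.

Answer: 100000000001010001

Derivation:
Gen 0: 100101000101011100
Gen 1 (rule 41): 000010010010110001
Gen 2 (rule 18): 000101101100001010
Gen 3 (rule 146): 001000000010010001
Gen 4 (rule 41): 100011111000000100
Gen 5 (rule 18): 010100000100001010
Gen 6 (rule 146): 100010001010010001
Gen 7 (rule 41): 001000100100000100
Gen 8 (rule 18): 010101011010001010
Gen 9 (rule 146): 100000000001010001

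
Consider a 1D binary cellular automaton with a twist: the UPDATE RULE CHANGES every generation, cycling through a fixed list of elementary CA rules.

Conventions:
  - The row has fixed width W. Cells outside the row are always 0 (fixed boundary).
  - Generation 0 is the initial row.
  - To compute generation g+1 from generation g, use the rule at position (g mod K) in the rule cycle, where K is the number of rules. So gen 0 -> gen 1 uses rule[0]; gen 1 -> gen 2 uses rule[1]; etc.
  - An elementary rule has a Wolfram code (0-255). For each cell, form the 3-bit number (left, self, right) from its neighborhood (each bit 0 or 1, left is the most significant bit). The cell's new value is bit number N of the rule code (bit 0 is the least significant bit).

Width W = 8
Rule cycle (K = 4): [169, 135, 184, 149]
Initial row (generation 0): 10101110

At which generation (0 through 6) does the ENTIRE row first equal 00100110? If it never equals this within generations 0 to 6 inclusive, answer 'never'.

Gen 0: 10101110
Gen 1 (rule 169): 01011100
Gen 2 (rule 135): 11001001
Gen 3 (rule 184): 10100100
Gen 4 (rule 149): 10110111
Gen 5 (rule 169): 01101110
Gen 6 (rule 135): 10000100

Answer: never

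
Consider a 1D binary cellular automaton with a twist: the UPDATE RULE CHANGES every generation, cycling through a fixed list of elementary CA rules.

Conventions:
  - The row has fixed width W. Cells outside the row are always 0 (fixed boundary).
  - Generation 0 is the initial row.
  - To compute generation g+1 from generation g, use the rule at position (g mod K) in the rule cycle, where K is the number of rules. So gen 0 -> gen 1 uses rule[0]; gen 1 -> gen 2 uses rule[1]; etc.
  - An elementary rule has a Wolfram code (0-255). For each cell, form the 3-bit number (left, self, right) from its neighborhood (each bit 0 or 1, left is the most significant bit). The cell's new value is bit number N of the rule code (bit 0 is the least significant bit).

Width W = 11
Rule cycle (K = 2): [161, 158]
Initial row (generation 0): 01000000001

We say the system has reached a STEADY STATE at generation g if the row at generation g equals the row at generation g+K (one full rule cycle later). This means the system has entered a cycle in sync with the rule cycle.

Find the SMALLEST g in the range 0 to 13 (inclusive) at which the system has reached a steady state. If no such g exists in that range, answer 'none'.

Answer: none

Derivation:
Gen 0: 01000000001
Gen 1 (rule 161): 00011111100
Gen 2 (rule 158): 00111111010
Gen 3 (rule 161): 10011110100
Gen 4 (rule 158): 11111100110
Gen 5 (rule 161): 01111000000
Gen 6 (rule 158): 11110100000
Gen 7 (rule 161): 01101001111
Gen 8 (rule 158): 11001111110
Gen 9 (rule 161): 00000111100
Gen 10 (rule 158): 00001111010
Gen 11 (rule 161): 11100110100
Gen 12 (rule 158): 11011100110
Gen 13 (rule 161): 00101000000
Gen 14 (rule 158): 01101100000
Gen 15 (rule 161): 00010001111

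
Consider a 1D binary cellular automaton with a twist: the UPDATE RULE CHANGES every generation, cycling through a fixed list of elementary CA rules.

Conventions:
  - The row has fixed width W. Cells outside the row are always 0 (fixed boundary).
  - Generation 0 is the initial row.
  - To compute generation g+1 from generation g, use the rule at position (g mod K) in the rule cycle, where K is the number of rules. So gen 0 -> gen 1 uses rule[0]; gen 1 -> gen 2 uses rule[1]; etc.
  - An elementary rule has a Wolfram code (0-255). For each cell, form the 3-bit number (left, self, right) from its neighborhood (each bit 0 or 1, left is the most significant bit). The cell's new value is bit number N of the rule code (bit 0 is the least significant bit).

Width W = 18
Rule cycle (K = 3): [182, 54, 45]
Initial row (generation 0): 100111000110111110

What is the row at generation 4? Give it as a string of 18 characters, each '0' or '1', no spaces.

Gen 0: 100111000110111110
Gen 1 (rule 182): 111010101001011101
Gen 2 (rule 54): 000111111111100011
Gen 3 (rule 45): 110100000000001010
Gen 4 (rule 182): 001110000000011111

Answer: 001110000000011111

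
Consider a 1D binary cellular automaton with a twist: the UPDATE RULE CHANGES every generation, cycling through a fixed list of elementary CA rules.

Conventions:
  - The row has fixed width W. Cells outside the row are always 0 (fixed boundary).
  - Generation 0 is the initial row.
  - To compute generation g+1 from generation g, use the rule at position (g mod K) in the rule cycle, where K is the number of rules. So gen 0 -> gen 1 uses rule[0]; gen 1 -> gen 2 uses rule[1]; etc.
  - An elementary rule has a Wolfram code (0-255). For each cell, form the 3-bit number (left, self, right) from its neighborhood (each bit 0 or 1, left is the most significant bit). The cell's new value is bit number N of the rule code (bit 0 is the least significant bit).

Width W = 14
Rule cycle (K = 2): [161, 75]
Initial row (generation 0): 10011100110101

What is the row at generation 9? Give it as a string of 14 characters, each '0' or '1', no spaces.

Gen 0: 10011100110101
Gen 1 (rule 161): 00001000001010
Gen 2 (rule 75): 11110011110000
Gen 3 (rule 161): 01100001100111
Gen 4 (rule 75): 11101111101101
Gen 5 (rule 161): 01010111010010
Gen 6 (rule 75): 10000101000100
Gen 7 (rule 161): 00110010010001
Gen 8 (rule 75): 11110100100110
Gen 9 (rule 161): 01101000000000

Answer: 01101000000000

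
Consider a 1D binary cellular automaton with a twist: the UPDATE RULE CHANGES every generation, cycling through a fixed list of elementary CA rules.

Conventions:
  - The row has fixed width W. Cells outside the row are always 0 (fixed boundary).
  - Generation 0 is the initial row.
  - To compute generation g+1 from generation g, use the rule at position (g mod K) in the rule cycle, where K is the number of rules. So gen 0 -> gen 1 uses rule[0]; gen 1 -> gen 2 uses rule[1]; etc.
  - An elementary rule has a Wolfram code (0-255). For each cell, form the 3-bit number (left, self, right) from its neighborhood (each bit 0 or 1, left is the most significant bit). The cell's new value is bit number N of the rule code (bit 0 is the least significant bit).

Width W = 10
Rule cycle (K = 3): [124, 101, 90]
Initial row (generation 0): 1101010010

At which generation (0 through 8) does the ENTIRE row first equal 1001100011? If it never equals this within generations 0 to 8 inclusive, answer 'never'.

Answer: never

Derivation:
Gen 0: 1101010010
Gen 1 (rule 124): 1111111011
Gen 2 (rule 101): 0000001101
Gen 3 (rule 90): 0000011100
Gen 4 (rule 124): 0000010110
Gen 5 (rule 101): 1111011010
Gen 6 (rule 90): 1001011001
Gen 7 (rule 124): 1101111101
Gen 8 (rule 101): 0110000111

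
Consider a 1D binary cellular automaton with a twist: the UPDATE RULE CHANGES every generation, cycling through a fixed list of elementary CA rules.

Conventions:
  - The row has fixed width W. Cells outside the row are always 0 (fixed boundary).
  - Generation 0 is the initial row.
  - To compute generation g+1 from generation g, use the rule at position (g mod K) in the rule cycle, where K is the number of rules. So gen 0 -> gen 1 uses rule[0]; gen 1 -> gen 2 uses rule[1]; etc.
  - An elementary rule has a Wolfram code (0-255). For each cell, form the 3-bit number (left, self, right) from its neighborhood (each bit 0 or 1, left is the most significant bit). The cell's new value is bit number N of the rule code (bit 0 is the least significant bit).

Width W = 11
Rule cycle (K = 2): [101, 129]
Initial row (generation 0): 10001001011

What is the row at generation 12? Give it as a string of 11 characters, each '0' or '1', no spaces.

Gen 0: 10001001011
Gen 1 (rule 101): 10101001101
Gen 2 (rule 129): 00000000000
Gen 3 (rule 101): 11111111111
Gen 4 (rule 129): 01111111110
Gen 5 (rule 101): 00000000010
Gen 6 (rule 129): 11111111000
Gen 7 (rule 101): 00000001011
Gen 8 (rule 129): 11111100000
Gen 9 (rule 101): 00000101111
Gen 10 (rule 129): 11110000110
Gen 11 (rule 101): 00010110010
Gen 12 (rule 129): 11000000000

Answer: 11000000000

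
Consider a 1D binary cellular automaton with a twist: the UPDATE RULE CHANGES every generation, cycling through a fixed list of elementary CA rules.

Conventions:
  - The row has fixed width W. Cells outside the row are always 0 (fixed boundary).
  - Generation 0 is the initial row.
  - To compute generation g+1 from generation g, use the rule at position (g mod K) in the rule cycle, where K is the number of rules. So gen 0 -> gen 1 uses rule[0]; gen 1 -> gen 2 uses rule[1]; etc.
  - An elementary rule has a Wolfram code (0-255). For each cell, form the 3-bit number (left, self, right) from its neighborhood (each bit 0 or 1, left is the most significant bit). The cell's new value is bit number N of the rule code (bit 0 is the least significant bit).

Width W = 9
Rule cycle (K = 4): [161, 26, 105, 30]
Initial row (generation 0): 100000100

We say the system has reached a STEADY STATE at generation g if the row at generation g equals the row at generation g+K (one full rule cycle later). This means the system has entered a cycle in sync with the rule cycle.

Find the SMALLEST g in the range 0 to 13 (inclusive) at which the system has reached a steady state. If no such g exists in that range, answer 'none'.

Answer: 6

Derivation:
Gen 0: 100000100
Gen 1 (rule 161): 001110001
Gen 2 (rule 26): 011001010
Gen 3 (rule 105): 011000100
Gen 4 (rule 30): 110101110
Gen 5 (rule 161): 001010100
Gen 6 (rule 26): 010000010
Gen 7 (rule 105): 000111000
Gen 8 (rule 30): 001100100
Gen 9 (rule 161): 100000001
Gen 10 (rule 26): 010000010
Gen 11 (rule 105): 000111000
Gen 12 (rule 30): 001100100
Gen 13 (rule 161): 100000001
Gen 14 (rule 26): 010000010
Gen 15 (rule 105): 000111000
Gen 16 (rule 30): 001100100
Gen 17 (rule 161): 100000001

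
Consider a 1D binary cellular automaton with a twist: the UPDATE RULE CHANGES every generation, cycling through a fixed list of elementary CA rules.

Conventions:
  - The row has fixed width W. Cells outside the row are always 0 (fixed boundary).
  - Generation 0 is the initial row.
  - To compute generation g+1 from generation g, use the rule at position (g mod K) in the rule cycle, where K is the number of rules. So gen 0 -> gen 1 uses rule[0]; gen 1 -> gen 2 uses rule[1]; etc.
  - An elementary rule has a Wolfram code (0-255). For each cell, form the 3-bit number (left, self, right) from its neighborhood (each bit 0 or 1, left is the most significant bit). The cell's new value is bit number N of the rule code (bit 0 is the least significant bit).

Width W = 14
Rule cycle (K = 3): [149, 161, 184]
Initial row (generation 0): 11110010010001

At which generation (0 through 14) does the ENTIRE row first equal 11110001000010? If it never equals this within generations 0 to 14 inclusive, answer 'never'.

Answer: never

Derivation:
Gen 0: 11110010010001
Gen 1 (rule 149): 01101011011101
Gen 2 (rule 161): 00010100101010
Gen 3 (rule 184): 00001010010101
Gen 4 (rule 149): 11101011010101
Gen 5 (rule 161): 01010100101010
Gen 6 (rule 184): 00101010010101
Gen 7 (rule 149): 10101011010101
Gen 8 (rule 161): 01010100101010
Gen 9 (rule 184): 00101010010101
Gen 10 (rule 149): 10101011010101
Gen 11 (rule 161): 01010100101010
Gen 12 (rule 184): 00101010010101
Gen 13 (rule 149): 10101011010101
Gen 14 (rule 161): 01010100101010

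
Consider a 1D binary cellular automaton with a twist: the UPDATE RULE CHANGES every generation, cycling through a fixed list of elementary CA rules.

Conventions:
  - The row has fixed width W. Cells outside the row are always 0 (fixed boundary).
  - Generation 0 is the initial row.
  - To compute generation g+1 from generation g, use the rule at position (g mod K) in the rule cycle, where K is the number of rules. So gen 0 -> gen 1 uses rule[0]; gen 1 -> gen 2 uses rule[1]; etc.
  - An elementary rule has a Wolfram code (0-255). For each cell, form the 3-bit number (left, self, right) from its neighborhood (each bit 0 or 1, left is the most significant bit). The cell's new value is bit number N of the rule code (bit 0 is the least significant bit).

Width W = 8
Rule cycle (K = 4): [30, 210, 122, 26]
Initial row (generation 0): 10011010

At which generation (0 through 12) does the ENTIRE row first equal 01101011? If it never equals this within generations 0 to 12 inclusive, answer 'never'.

Answer: never

Derivation:
Gen 0: 10011010
Gen 1 (rule 30): 11110011
Gen 2 (rule 210): 01111101
Gen 3 (rule 122): 11000110
Gen 4 (rule 26): 10101101
Gen 5 (rule 30): 10101001
Gen 6 (rule 210): 00000110
Gen 7 (rule 122): 00001111
Gen 8 (rule 26): 00011000
Gen 9 (rule 30): 00110100
Gen 10 (rule 210): 01010010
Gen 11 (rule 122): 10101101
Gen 12 (rule 26): 00001000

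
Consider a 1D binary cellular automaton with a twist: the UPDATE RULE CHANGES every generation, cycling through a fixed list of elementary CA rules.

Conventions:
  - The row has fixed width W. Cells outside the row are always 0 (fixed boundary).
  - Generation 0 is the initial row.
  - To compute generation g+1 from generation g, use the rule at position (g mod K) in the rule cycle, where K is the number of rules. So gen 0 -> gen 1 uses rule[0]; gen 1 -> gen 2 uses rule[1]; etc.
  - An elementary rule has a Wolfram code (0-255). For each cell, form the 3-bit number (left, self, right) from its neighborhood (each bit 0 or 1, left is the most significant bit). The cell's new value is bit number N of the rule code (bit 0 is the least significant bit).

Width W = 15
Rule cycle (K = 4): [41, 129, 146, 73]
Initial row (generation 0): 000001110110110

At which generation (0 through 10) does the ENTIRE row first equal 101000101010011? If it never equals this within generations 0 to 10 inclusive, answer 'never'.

Answer: never

Derivation:
Gen 0: 000001110110110
Gen 1 (rule 41): 111101001101100
Gen 2 (rule 129): 011000000000001
Gen 3 (rule 146): 100100000000010
Gen 4 (rule 73): 000001111111000
Gen 5 (rule 41): 111101000000011
Gen 6 (rule 129): 011000011111000
Gen 7 (rule 146): 100100101110100
Gen 8 (rule 73): 000000001010001
Gen 9 (rule 41): 111111100100100
Gen 10 (rule 129): 011111000000001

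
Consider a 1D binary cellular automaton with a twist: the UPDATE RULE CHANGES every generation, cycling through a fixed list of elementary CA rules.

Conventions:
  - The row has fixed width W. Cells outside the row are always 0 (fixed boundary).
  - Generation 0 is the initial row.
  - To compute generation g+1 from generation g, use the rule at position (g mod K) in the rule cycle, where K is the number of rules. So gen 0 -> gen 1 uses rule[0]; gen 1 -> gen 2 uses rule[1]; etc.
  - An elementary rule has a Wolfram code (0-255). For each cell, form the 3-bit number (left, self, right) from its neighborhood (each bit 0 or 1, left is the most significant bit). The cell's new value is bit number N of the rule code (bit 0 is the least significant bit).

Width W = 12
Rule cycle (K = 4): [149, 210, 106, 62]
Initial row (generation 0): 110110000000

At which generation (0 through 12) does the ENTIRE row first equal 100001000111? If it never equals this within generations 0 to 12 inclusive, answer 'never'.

Gen 0: 110110000000
Gen 1 (rule 149): 000001111111
Gen 2 (rule 210): 000010111111
Gen 3 (rule 106): 000101100001
Gen 4 (rule 62): 001111010011
Gen 5 (rule 149): 100110011000
Gen 6 (rule 210): 011011101100
Gen 7 (rule 106): 111110111100
Gen 8 (rule 62): 100001100010
Gen 9 (rule 149): 111100011011
Gen 10 (rule 210): 011110101001
Gen 11 (rule 106): 110011010010
Gen 12 (rule 62): 101110111111

Answer: never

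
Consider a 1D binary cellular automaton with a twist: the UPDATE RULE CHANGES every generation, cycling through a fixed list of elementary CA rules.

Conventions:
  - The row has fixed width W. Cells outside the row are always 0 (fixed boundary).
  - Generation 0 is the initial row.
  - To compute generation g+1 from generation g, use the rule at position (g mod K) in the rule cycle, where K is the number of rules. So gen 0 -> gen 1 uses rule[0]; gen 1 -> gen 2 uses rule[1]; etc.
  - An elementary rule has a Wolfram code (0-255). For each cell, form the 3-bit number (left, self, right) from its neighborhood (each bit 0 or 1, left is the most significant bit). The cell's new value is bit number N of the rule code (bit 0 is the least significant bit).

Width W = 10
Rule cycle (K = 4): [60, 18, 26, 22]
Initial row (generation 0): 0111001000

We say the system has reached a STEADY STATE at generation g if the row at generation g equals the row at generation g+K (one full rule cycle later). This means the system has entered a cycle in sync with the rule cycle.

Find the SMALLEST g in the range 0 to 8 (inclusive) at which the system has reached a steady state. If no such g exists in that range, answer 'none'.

Answer: none

Derivation:
Gen 0: 0111001000
Gen 1 (rule 60): 0100101100
Gen 2 (rule 18): 1011000010
Gen 3 (rule 26): 0010100101
Gen 4 (rule 22): 0110111101
Gen 5 (rule 60): 0101100011
Gen 6 (rule 18): 1000010100
Gen 7 (rule 26): 0100100010
Gen 8 (rule 22): 1111110111
Gen 9 (rule 60): 1000001100
Gen 10 (rule 18): 0100010010
Gen 11 (rule 26): 1010101101
Gen 12 (rule 22): 1010100001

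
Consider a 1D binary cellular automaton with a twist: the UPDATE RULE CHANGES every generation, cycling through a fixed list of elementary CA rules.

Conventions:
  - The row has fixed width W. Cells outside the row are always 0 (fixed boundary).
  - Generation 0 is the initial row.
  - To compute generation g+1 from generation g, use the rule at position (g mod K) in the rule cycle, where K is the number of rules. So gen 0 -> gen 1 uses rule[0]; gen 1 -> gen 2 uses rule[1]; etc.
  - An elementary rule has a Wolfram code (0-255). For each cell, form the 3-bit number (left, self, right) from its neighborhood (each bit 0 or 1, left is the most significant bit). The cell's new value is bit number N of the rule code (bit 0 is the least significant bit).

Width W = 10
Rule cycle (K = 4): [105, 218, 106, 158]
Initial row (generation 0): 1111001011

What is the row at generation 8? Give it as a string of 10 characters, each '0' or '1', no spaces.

Gen 0: 1111001011
Gen 1 (rule 105): 1001000111
Gen 2 (rule 218): 0110101111
Gen 3 (rule 106): 1111011001
Gen 4 (rule 158): 1110010111
Gen 5 (rule 105): 1010001101
Gen 6 (rule 218): 0001011100
Gen 7 (rule 106): 0010110100
Gen 8 (rule 158): 0110100110

Answer: 0110100110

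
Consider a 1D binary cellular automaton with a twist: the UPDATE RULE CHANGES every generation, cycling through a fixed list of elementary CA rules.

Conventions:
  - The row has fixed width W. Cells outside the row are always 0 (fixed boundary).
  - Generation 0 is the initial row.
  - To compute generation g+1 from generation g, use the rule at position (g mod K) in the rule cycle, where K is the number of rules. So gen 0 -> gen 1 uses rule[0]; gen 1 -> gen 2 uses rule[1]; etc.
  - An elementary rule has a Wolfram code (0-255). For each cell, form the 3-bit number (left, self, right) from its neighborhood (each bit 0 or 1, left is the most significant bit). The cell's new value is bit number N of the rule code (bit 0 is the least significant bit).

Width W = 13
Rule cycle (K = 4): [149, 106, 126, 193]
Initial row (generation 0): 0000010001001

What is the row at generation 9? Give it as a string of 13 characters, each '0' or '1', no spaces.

Gen 0: 0000010001001
Gen 1 (rule 149): 1111011101101
Gen 2 (rule 106): 1001110111110
Gen 3 (rule 126): 1111011100011
Gen 4 (rule 193): 0111001101001
Gen 5 (rule 149): 0010100001101
Gen 6 (rule 106): 0101000011110
Gen 7 (rule 126): 1111100110011
Gen 8 (rule 193): 0111100010001
Gen 9 (rule 149): 0011011011101

Answer: 0011011011101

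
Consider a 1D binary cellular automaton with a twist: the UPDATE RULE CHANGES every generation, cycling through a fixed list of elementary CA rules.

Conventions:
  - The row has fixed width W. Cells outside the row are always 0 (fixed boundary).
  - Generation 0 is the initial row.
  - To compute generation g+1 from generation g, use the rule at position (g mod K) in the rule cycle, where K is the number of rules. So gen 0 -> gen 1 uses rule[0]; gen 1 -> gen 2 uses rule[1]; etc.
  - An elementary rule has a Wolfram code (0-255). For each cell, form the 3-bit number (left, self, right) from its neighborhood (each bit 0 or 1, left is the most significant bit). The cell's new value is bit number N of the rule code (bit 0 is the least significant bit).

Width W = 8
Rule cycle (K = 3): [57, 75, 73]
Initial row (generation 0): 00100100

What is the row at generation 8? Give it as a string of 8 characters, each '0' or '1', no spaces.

Gen 0: 00100100
Gen 1 (rule 57): 10010011
Gen 2 (rule 75): 00100111
Gen 3 (rule 73): 10000101
Gen 4 (rule 57): 01110010
Gen 5 (rule 75): 11010100
Gen 6 (rule 73): 11000001
Gen 7 (rule 57): 10111100
Gen 8 (rule 75): 00100101

Answer: 00100101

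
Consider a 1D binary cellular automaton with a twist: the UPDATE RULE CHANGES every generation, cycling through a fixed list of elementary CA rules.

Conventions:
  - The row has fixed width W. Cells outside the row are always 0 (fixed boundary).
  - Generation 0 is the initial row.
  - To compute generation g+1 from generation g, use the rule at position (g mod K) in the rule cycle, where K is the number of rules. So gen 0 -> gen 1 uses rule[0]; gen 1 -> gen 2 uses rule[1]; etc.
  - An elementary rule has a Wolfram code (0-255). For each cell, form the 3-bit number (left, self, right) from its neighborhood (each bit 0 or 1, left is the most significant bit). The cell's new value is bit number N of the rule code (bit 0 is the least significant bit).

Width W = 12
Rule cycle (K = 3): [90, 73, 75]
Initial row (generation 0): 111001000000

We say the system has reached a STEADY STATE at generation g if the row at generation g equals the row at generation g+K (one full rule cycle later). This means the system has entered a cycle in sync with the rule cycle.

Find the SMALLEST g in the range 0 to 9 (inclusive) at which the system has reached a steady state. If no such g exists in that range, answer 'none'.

Gen 0: 111001000000
Gen 1 (rule 90): 101110100000
Gen 2 (rule 73): 001010001111
Gen 3 (rule 75): 110000111001
Gen 4 (rule 90): 111001101110
Gen 5 (rule 73): 101001101010
Gen 6 (rule 75): 000011100000
Gen 7 (rule 90): 000110110000
Gen 8 (rule 73): 110110110111
Gen 9 (rule 75): 110110110101
Gen 10 (rule 90): 110110110000
Gen 11 (rule 73): 110110110111
Gen 12 (rule 75): 110110110101

Answer: 8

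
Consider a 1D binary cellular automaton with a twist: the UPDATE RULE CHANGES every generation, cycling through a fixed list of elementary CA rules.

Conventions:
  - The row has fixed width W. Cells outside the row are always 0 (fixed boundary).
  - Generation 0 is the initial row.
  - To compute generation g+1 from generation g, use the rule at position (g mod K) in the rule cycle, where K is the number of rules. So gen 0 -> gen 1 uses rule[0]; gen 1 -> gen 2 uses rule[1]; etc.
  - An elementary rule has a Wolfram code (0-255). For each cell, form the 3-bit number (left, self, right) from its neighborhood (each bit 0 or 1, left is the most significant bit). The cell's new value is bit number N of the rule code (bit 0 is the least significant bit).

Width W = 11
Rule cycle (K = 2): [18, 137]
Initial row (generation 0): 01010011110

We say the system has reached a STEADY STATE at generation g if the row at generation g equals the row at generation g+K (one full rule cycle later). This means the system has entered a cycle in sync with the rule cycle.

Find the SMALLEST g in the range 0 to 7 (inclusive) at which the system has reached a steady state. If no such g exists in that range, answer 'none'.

Answer: none

Derivation:
Gen 0: 01010011110
Gen 1 (rule 18): 10001100001
Gen 2 (rule 137): 00101001100
Gen 3 (rule 18): 01000110010
Gen 4 (rule 137): 00010100000
Gen 5 (rule 18): 00100010000
Gen 6 (rule 137): 10001000111
Gen 7 (rule 18): 01010101000
Gen 8 (rule 137): 00000000011
Gen 9 (rule 18): 00000000100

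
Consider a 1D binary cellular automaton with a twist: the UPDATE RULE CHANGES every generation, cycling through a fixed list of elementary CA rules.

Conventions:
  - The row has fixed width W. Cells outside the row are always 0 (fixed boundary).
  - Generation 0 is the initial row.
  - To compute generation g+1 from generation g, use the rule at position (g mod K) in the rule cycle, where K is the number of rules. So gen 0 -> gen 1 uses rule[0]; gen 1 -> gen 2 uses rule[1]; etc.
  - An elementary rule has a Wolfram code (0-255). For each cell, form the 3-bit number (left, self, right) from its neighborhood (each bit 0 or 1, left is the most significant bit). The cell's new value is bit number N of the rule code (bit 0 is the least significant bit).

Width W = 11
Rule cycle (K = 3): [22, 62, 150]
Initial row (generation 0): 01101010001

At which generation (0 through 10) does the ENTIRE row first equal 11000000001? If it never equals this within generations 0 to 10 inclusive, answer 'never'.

Gen 0: 01101010001
Gen 1 (rule 22): 10001011011
Gen 2 (rule 62): 11011110110
Gen 3 (rule 150): 00001100001
Gen 4 (rule 22): 00010010011
Gen 5 (rule 62): 00111111110
Gen 6 (rule 150): 01011111101
Gen 7 (rule 22): 11000000001
Gen 8 (rule 62): 10100000011
Gen 9 (rule 150): 10110000100
Gen 10 (rule 22): 10001001110

Answer: 7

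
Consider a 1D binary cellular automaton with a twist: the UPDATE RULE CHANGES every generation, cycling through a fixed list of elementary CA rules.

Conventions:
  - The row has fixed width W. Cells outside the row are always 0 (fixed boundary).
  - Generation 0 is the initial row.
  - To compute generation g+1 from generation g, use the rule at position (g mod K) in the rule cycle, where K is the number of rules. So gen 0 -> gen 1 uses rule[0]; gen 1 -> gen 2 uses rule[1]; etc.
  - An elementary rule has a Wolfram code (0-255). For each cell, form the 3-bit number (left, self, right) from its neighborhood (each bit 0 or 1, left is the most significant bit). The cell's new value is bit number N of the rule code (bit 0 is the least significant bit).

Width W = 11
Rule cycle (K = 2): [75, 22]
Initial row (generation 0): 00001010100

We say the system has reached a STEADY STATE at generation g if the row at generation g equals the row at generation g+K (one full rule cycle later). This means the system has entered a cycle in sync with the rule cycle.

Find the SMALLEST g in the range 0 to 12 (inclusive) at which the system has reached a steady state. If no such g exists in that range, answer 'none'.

Gen 0: 00001010100
Gen 1 (rule 75): 11110000001
Gen 2 (rule 22): 00001000011
Gen 3 (rule 75): 11110011111
Gen 4 (rule 22): 00001100000
Gen 5 (rule 75): 11111101111
Gen 6 (rule 22): 00000000000
Gen 7 (rule 75): 11111111111
Gen 8 (rule 22): 00000000000
Gen 9 (rule 75): 11111111111
Gen 10 (rule 22): 00000000000
Gen 11 (rule 75): 11111111111
Gen 12 (rule 22): 00000000000
Gen 13 (rule 75): 11111111111
Gen 14 (rule 22): 00000000000

Answer: 6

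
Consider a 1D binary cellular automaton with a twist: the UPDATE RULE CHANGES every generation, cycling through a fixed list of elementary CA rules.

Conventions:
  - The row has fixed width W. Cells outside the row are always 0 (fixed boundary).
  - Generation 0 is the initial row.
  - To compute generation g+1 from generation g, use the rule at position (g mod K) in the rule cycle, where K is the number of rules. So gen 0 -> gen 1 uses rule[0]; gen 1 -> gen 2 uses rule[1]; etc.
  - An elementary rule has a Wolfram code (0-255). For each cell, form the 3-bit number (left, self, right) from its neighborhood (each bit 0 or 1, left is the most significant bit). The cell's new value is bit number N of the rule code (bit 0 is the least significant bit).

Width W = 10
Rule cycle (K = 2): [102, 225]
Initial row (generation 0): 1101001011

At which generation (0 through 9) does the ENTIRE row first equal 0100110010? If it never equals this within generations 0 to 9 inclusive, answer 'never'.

Answer: 3

Derivation:
Gen 0: 1101001011
Gen 1 (rule 102): 0111011101
Gen 2 (rule 225): 0011101110
Gen 3 (rule 102): 0100110010
Gen 4 (rule 225): 0000010000
Gen 5 (rule 102): 0000110000
Gen 6 (rule 225): 1110010111
Gen 7 (rule 102): 0010111001
Gen 8 (rule 225): 1001011000
Gen 9 (rule 102): 1011101000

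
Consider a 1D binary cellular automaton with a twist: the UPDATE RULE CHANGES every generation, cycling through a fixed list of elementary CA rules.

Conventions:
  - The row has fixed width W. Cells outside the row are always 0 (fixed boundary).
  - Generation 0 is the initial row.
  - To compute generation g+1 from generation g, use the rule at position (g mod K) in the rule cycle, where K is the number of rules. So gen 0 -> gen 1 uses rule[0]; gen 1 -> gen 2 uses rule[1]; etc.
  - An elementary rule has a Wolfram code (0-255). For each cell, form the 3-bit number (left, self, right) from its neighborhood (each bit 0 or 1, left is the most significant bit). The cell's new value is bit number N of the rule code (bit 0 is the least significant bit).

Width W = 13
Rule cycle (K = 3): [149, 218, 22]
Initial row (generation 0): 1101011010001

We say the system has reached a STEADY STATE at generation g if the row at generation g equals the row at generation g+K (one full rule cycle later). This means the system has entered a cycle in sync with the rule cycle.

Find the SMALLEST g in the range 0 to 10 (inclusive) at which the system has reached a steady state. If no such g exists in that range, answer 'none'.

Gen 0: 1101011010001
Gen 1 (rule 149): 0001000011101
Gen 2 (rule 218): 0010100111100
Gen 3 (rule 22): 0110111000010
Gen 4 (rule 149): 0000010111011
Gen 5 (rule 218): 0000100111011
Gen 6 (rule 22): 0001111000000
Gen 7 (rule 149): 1100110111111
Gen 8 (rule 218): 1111110111111
Gen 9 (rule 22): 0000000000000
Gen 10 (rule 149): 1111111111111
Gen 11 (rule 218): 1111111111111
Gen 12 (rule 22): 0000000000000
Gen 13 (rule 149): 1111111111111

Answer: 9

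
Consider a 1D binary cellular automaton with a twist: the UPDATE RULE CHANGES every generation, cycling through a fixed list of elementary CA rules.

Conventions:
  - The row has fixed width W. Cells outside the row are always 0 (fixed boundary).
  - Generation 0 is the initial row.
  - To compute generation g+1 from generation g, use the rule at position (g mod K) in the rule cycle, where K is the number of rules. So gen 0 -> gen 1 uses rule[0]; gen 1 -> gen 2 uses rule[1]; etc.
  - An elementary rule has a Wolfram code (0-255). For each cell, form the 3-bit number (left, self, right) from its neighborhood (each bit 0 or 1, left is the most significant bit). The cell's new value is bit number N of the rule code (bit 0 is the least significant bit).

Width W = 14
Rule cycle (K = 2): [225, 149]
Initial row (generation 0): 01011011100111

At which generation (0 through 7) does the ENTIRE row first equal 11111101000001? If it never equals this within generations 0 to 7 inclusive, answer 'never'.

Answer: never

Derivation:
Gen 0: 01011011100111
Gen 1 (rule 225): 00101101100011
Gen 2 (rule 149): 10100000011000
Gen 3 (rule 225): 01001111001011
Gen 4 (rule 149): 01100110101000
Gen 5 (rule 225): 00100011010011
Gen 6 (rule 149): 10111000011000
Gen 7 (rule 225): 01011011001011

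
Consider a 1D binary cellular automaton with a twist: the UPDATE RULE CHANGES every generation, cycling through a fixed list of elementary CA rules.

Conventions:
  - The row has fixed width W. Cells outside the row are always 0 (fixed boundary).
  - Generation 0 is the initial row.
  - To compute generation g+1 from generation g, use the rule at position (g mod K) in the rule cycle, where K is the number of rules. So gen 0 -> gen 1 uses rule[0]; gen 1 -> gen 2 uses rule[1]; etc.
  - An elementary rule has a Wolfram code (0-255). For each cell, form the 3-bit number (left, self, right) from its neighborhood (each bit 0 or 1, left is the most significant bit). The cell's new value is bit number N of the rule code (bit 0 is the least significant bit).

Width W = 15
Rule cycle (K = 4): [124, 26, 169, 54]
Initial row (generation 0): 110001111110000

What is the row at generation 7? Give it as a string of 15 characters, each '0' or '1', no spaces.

Answer: 001011000001000

Derivation:
Gen 0: 110001111110000
Gen 1 (rule 124): 111001000011000
Gen 2 (rule 26): 100110100110100
Gen 3 (rule 169): 000101000101001
Gen 4 (rule 54): 001111101111111
Gen 5 (rule 124): 001000111000001
Gen 6 (rule 26): 010101100100010
Gen 7 (rule 169): 001011000001000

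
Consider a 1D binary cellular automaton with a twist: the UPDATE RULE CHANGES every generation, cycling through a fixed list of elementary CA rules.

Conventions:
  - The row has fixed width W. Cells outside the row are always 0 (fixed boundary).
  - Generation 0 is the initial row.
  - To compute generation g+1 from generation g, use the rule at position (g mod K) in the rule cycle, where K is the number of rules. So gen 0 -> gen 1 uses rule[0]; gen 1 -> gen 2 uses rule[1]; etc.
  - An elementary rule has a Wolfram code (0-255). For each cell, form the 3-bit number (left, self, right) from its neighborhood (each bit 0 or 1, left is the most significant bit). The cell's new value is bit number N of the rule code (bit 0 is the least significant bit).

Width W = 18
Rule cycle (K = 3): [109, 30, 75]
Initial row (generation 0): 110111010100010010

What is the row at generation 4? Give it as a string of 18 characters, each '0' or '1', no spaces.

Gen 0: 110111010100010010
Gen 1 (rule 109): 111101111101010010
Gen 2 (rule 30): 100001000001011111
Gen 3 (rule 75): 001110011110010001
Gen 4 (rule 109): 101010010010010101

Answer: 101010010010010101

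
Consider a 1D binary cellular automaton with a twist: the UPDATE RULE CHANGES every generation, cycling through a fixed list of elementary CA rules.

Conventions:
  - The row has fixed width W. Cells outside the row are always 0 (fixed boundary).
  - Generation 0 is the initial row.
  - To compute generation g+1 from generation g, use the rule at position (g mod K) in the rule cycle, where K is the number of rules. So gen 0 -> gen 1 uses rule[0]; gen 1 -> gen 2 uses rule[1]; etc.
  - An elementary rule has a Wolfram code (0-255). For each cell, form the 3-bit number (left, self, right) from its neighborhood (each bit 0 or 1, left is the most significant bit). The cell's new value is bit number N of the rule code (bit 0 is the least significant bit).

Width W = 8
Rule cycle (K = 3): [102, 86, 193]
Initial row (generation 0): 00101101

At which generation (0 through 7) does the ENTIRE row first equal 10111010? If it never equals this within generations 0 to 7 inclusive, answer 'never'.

Answer: never

Derivation:
Gen 0: 00101101
Gen 1 (rule 102): 01110111
Gen 2 (rule 86): 10010001
Gen 3 (rule 193): 00000100
Gen 4 (rule 102): 00001100
Gen 5 (rule 86): 00010110
Gen 6 (rule 193): 11000010
Gen 7 (rule 102): 01000110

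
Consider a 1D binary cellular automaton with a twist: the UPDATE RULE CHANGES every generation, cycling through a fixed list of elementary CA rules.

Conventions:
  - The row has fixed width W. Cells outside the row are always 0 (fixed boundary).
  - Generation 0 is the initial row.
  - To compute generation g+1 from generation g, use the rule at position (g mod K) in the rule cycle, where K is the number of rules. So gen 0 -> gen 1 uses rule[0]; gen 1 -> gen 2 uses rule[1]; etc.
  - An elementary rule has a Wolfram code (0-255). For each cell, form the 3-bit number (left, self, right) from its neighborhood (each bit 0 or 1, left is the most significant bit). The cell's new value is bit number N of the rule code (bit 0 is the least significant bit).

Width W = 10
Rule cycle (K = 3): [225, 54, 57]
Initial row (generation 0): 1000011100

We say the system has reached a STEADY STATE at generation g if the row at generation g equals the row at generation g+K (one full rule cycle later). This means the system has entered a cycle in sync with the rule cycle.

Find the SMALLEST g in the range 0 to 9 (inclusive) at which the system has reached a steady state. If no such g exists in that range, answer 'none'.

Gen 0: 1000011100
Gen 1 (rule 225): 0011001101
Gen 2 (rule 54): 0100110011
Gen 3 (rule 57): 0010101010
Gen 4 (rule 225): 1001010100
Gen 5 (rule 54): 1111111110
Gen 6 (rule 57): 1000000001
Gen 7 (rule 225): 0011111100
Gen 8 (rule 54): 0100000010
Gen 9 (rule 57): 0011111001
Gen 10 (rule 225): 1001111000
Gen 11 (rule 54): 1110000100
Gen 12 (rule 57): 1001110011

Answer: none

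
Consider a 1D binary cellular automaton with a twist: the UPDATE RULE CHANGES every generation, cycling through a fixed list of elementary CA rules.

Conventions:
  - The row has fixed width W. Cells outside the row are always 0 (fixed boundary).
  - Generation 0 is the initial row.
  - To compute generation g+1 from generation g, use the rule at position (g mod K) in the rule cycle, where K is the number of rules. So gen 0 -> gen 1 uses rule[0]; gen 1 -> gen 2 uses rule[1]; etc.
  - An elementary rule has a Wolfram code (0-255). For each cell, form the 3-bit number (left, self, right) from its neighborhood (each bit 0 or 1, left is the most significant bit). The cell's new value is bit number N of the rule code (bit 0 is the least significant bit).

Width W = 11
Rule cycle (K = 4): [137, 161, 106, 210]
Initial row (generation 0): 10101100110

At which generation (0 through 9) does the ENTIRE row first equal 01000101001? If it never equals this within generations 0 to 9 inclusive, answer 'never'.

Gen 0: 10101100110
Gen 1 (rule 137): 00001000100
Gen 2 (rule 161): 11100010001
Gen 3 (rule 106): 10100100010
Gen 4 (rule 210): 00011010101
Gen 5 (rule 137): 11010000000
Gen 6 (rule 161): 00100111111
Gen 7 (rule 106): 01001100001
Gen 8 (rule 210): 10110110010
Gen 9 (rule 137): 00100100000

Answer: never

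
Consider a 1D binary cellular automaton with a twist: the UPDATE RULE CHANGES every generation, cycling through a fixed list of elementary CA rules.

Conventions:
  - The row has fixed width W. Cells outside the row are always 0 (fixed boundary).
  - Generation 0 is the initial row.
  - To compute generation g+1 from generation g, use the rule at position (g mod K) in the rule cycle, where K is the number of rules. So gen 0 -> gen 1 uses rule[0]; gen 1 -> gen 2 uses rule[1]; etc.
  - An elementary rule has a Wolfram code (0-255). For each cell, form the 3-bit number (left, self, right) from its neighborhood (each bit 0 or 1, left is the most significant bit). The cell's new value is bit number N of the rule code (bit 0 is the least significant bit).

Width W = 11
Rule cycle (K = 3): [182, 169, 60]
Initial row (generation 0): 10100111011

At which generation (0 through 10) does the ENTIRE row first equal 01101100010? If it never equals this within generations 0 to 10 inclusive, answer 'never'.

Answer: 8

Derivation:
Gen 0: 10100111011
Gen 1 (rule 182): 11111010100
Gen 2 (rule 169): 11110101001
Gen 3 (rule 60): 10001111101
Gen 4 (rule 182): 11010111011
Gen 5 (rule 169): 10101110110
Gen 6 (rule 60): 11111001101
Gen 7 (rule 182): 01110110011
Gen 8 (rule 169): 01101100010
Gen 9 (rule 60): 01011010011
Gen 10 (rule 182): 11100111100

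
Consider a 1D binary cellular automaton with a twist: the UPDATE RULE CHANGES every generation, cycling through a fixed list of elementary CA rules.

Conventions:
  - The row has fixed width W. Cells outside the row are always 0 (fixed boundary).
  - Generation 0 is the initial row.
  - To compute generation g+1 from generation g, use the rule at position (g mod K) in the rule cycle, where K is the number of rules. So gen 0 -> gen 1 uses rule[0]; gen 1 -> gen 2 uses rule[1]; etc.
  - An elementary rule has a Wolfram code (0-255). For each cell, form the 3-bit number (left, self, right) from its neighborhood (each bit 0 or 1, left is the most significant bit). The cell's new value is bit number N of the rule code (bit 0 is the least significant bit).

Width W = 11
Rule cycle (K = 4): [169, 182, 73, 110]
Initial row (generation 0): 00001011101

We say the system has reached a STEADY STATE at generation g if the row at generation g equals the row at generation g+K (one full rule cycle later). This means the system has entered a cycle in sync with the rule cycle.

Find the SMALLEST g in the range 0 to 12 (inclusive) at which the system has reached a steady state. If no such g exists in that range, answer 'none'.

Answer: 12

Derivation:
Gen 0: 00001011101
Gen 1 (rule 169): 11100111010
Gen 2 (rule 182): 01011010111
Gen 3 (rule 73): 00011000101
Gen 4 (rule 110): 00111001111
Gen 5 (rule 169): 10110001110
Gen 6 (rule 182): 11001010101
Gen 7 (rule 73): 11000000000
Gen 8 (rule 110): 11000000000
Gen 9 (rule 169): 10011111111
Gen 10 (rule 182): 11101111110
Gen 11 (rule 73): 10101000010
Gen 12 (rule 110): 11111000110
Gen 13 (rule 169): 11110010100
Gen 14 (rule 182): 01101111110
Gen 15 (rule 73): 01101000010
Gen 16 (rule 110): 11111000110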